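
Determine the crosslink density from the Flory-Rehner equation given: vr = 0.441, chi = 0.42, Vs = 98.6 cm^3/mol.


ln(1 - vr) = ln(1 - 0.441) = -0.5816
Numerator = -((-0.5816) + 0.441 + 0.42 * 0.441^2) = 0.0589
Denominator = 98.6 * (0.441^(1/3) - 0.441/2) = 53.3097
nu = 0.0589 / 53.3097 = 0.0011 mol/cm^3

0.0011 mol/cm^3


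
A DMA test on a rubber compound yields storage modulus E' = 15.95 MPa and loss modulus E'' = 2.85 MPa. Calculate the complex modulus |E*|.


|E*| = sqrt(E'^2 + E''^2)
= sqrt(15.95^2 + 2.85^2)
= sqrt(254.4025 + 8.1225)
= 16.203 MPa

16.203 MPa


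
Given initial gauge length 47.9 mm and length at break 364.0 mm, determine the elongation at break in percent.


Elongation = (Lf - L0) / L0 * 100
= (364.0 - 47.9) / 47.9 * 100
= 316.1 / 47.9 * 100
= 659.9%

659.9%


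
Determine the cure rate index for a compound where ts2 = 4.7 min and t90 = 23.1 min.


CRI = 100 / (t90 - ts2)
= 100 / (23.1 - 4.7)
= 100 / 18.4
= 5.43 min^-1

5.43 min^-1


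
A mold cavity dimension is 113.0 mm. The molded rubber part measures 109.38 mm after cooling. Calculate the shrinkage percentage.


Shrinkage = (mold - part) / mold * 100
= (113.0 - 109.38) / 113.0 * 100
= 3.62 / 113.0 * 100
= 3.2%

3.2%


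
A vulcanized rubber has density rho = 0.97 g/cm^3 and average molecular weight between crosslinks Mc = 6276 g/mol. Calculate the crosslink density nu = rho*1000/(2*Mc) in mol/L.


nu = rho * 1000 / (2 * Mc)
nu = 0.97 * 1000 / (2 * 6276)
nu = 970.0 / 12552
nu = 0.0773 mol/L

0.0773 mol/L


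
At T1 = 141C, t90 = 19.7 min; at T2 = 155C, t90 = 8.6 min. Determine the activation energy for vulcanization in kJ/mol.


T1 = 414.15 K, T2 = 428.15 K
1/T1 - 1/T2 = 7.8954e-05
ln(t1/t2) = ln(19.7/8.6) = 0.8289
Ea = 8.314 * 0.8289 / 7.8954e-05 = 87280.0348 J/mol
Ea = 87.28 kJ/mol

87.28 kJ/mol


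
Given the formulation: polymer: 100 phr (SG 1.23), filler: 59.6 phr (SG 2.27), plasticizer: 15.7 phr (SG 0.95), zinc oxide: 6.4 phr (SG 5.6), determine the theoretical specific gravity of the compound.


Sum of weights = 181.7
Volume contributions:
  polymer: 100/1.23 = 81.3008
  filler: 59.6/2.27 = 26.2555
  plasticizer: 15.7/0.95 = 16.5263
  zinc oxide: 6.4/5.6 = 1.1429
Sum of volumes = 125.2255
SG = 181.7 / 125.2255 = 1.451

SG = 1.451


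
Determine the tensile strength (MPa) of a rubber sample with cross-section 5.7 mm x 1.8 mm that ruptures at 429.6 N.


Area = width * thickness = 5.7 * 1.8 = 10.26 mm^2
TS = force / area = 429.6 / 10.26 = 41.87 MPa

41.87 MPa


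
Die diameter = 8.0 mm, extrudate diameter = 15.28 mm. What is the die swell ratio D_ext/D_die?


Die swell ratio = D_extrudate / D_die
= 15.28 / 8.0
= 1.91

Die swell = 1.91


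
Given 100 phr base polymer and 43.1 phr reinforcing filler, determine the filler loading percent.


Filler % = filler / (rubber + filler) * 100
= 43.1 / (100 + 43.1) * 100
= 43.1 / 143.1 * 100
= 30.12%

30.12%


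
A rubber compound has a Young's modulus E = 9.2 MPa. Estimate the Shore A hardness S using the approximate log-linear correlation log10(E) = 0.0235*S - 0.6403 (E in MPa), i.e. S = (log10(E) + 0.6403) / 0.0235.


log10(E) = 0.0235*S - 0.6403  =>  S = (log10(E) + 0.6403) / 0.0235
log10(9.2) = 0.963788
S = (0.963788 + 0.6403) / 0.0235 = 1.604088 / 0.0235
S = 68.3

Shore A = 68.3


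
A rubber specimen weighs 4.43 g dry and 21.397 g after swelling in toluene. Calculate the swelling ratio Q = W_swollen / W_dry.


Q = W_swollen / W_dry
Q = 21.397 / 4.43
Q = 4.83

Q = 4.83


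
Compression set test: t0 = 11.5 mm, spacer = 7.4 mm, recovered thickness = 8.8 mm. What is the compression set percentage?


CS = (t0 - recovered) / (t0 - ts) * 100
= (11.5 - 8.8) / (11.5 - 7.4) * 100
= 2.7 / 4.1 * 100
= 65.9%

65.9%


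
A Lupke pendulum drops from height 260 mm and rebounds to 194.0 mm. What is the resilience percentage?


Resilience = h_rebound / h_drop * 100
= 194.0 / 260 * 100
= 74.6%

74.6%


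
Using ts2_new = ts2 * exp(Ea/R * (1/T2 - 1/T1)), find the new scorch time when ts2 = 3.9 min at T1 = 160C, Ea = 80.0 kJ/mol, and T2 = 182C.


Convert temperatures: T1 = 160 + 273.15 = 433.15 K, T2 = 182 + 273.15 = 455.15 K
ts2_new = 3.9 * exp(80000 / 8.314 * (1/455.15 - 1/433.15))
1/T2 - 1/T1 = -1.1159e-04
ts2_new = 1.33 min

1.33 min


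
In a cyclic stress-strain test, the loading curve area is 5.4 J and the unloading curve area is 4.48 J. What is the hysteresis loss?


Hysteresis loss = loading - unloading
= 5.4 - 4.48
= 0.92 J

0.92 J


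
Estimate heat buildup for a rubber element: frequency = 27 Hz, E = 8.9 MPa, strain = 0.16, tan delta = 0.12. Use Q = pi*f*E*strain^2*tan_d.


Q = pi * f * E * strain^2 * tan_d
= pi * 27 * 8.9 * 0.16^2 * 0.12
= pi * 27 * 8.9 * 0.0256 * 0.12
= 2.3191

Q = 2.3191


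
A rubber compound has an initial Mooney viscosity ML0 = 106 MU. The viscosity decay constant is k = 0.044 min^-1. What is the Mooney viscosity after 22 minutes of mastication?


ML = ML0 * exp(-k * t)
ML = 106 * exp(-0.044 * 22)
ML = 106 * 0.3798
ML = 40.26 MU

40.26 MU


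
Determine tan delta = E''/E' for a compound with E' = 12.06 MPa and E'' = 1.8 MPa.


tan delta = E'' / E'
= 1.8 / 12.06
= 0.1493

tan delta = 0.1493


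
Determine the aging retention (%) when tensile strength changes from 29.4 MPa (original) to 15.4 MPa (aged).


Retention = aged / original * 100
= 15.4 / 29.4 * 100
= 52.4%

52.4%


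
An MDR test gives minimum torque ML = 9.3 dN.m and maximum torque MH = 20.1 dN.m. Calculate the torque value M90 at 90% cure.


M90 = ML + 0.9 * (MH - ML)
M90 = 9.3 + 0.9 * (20.1 - 9.3)
M90 = 9.3 + 0.9 * 10.8
M90 = 19.02 dN.m

19.02 dN.m


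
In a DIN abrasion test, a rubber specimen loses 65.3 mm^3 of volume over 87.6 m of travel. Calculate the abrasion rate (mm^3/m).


Rate = volume_loss / distance
= 65.3 / 87.6
= 0.745 mm^3/m

0.745 mm^3/m


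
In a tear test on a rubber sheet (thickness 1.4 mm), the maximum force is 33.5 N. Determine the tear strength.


Tear strength = force / thickness
= 33.5 / 1.4
= 23.93 N/mm

23.93 N/mm


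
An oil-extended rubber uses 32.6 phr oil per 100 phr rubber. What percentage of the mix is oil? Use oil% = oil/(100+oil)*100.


Oil % = oil / (100 + oil) * 100
= 32.6 / (100 + 32.6) * 100
= 32.6 / 132.6 * 100
= 24.59%

24.59%


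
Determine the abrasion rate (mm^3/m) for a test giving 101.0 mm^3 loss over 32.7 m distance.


Rate = volume_loss / distance
= 101.0 / 32.7
= 3.089 mm^3/m

3.089 mm^3/m


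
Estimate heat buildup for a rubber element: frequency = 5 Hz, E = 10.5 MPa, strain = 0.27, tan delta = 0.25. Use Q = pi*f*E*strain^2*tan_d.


Q = pi * f * E * strain^2 * tan_d
= pi * 5 * 10.5 * 0.27^2 * 0.25
= pi * 5 * 10.5 * 0.0729 * 0.25
= 3.0059

Q = 3.0059


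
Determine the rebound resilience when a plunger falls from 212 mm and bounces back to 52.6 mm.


Resilience = h_rebound / h_drop * 100
= 52.6 / 212 * 100
= 24.8%

24.8%


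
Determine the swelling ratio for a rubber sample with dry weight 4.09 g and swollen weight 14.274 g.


Q = W_swollen / W_dry
Q = 14.274 / 4.09
Q = 3.49

Q = 3.49


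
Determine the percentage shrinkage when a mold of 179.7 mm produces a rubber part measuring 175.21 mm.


Shrinkage = (mold - part) / mold * 100
= (179.7 - 175.21) / 179.7 * 100
= 4.49 / 179.7 * 100
= 2.5%

2.5%


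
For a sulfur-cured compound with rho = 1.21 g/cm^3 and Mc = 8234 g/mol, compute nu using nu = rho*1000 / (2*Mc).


nu = rho * 1000 / (2 * Mc)
nu = 1.21 * 1000 / (2 * 8234)
nu = 1210.0 / 16468
nu = 0.0735 mol/L

0.0735 mol/L


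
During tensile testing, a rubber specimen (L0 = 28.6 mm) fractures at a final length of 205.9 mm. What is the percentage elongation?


Elongation = (Lf - L0) / L0 * 100
= (205.9 - 28.6) / 28.6 * 100
= 177.3 / 28.6 * 100
= 619.9%

619.9%


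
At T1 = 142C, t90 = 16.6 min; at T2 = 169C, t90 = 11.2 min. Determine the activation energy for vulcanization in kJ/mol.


T1 = 415.15 K, T2 = 442.15 K
1/T1 - 1/T2 = 1.4709e-04
ln(t1/t2) = ln(16.6/11.2) = 0.3935
Ea = 8.314 * 0.3935 / 1.4709e-04 = 22240.9550 J/mol
Ea = 22.24 kJ/mol

22.24 kJ/mol


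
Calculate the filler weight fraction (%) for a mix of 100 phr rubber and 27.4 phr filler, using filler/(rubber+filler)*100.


Filler % = filler / (rubber + filler) * 100
= 27.4 / (100 + 27.4) * 100
= 27.4 / 127.4 * 100
= 21.51%

21.51%


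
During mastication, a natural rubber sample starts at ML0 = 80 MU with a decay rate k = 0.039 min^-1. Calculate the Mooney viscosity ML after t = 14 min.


ML = ML0 * exp(-k * t)
ML = 80 * exp(-0.039 * 14)
ML = 80 * 0.5793
ML = 46.34 MU

46.34 MU


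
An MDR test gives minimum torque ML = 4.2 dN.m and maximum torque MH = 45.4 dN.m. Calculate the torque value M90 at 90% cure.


M90 = ML + 0.9 * (MH - ML)
M90 = 4.2 + 0.9 * (45.4 - 4.2)
M90 = 4.2 + 0.9 * 41.2
M90 = 41.28 dN.m

41.28 dN.m


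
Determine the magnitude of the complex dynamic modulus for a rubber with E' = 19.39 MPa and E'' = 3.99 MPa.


|E*| = sqrt(E'^2 + E''^2)
= sqrt(19.39^2 + 3.99^2)
= sqrt(375.9721 + 15.9201)
= 19.796 MPa

19.796 MPa


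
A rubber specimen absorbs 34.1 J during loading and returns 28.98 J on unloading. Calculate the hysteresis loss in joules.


Hysteresis loss = loading - unloading
= 34.1 - 28.98
= 5.12 J

5.12 J


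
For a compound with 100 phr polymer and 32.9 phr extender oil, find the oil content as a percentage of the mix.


Oil % = oil / (100 + oil) * 100
= 32.9 / (100 + 32.9) * 100
= 32.9 / 132.9 * 100
= 24.76%

24.76%


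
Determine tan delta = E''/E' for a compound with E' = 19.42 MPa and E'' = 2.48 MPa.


tan delta = E'' / E'
= 2.48 / 19.42
= 0.1277

tan delta = 0.1277


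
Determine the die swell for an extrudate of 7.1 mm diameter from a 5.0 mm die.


Die swell ratio = D_extrudate / D_die
= 7.1 / 5.0
= 1.42

Die swell = 1.42


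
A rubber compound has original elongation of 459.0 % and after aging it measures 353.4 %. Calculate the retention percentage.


Retention = aged / original * 100
= 353.4 / 459.0 * 100
= 77.0%

77.0%


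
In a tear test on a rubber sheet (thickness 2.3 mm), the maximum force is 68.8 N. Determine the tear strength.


Tear strength = force / thickness
= 68.8 / 2.3
= 29.91 N/mm

29.91 N/mm


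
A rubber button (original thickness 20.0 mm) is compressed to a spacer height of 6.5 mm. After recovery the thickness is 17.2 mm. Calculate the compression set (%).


CS = (t0 - recovered) / (t0 - ts) * 100
= (20.0 - 17.2) / (20.0 - 6.5) * 100
= 2.8 / 13.5 * 100
= 20.7%

20.7%


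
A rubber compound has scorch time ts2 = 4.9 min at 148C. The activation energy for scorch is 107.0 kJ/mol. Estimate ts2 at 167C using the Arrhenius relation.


Convert temperatures: T1 = 148 + 273.15 = 421.15 K, T2 = 167 + 273.15 = 440.15 K
ts2_new = 4.9 * exp(107000 / 8.314 * (1/440.15 - 1/421.15))
1/T2 - 1/T1 = -1.0250e-04
ts2_new = 1.31 min

1.31 min


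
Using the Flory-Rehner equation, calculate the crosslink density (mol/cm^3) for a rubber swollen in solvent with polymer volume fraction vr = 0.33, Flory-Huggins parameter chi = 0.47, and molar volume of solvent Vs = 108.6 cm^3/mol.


ln(1 - vr) = ln(1 - 0.33) = -0.4005
Numerator = -((-0.4005) + 0.33 + 0.47 * 0.33^2) = 0.0193
Denominator = 108.6 * (0.33^(1/3) - 0.33/2) = 57.1282
nu = 0.0193 / 57.1282 = 3.3774e-04 mol/cm^3

3.3774e-04 mol/cm^3


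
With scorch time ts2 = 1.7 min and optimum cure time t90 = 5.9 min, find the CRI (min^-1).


CRI = 100 / (t90 - ts2)
= 100 / (5.9 - 1.7)
= 100 / 4.2
= 23.81 min^-1

23.81 min^-1


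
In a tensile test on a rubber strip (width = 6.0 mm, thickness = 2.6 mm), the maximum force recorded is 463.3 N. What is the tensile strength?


Area = width * thickness = 6.0 * 2.6 = 15.6 mm^2
TS = force / area = 463.3 / 15.6 = 29.7 MPa

29.7 MPa


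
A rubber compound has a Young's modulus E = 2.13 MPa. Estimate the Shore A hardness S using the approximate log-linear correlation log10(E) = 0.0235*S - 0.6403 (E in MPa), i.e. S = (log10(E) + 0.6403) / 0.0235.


log10(E) = 0.0235*S - 0.6403  =>  S = (log10(E) + 0.6403) / 0.0235
log10(2.13) = 0.328380
S = (0.328380 + 0.6403) / 0.0235 = 0.968680 / 0.0235
S = 41.2

Shore A = 41.2


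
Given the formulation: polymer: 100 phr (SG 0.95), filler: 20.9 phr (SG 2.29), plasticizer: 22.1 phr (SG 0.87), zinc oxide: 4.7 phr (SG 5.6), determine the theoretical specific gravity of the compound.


Sum of weights = 147.7
Volume contributions:
  polymer: 100/0.95 = 105.2632
  filler: 20.9/2.29 = 9.1266
  plasticizer: 22.1/0.87 = 25.4023
  zinc oxide: 4.7/5.6 = 0.8393
Sum of volumes = 140.6314
SG = 147.7 / 140.6314 = 1.05

SG = 1.05


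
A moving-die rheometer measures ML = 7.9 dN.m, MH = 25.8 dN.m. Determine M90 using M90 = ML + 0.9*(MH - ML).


M90 = ML + 0.9 * (MH - ML)
M90 = 7.9 + 0.9 * (25.8 - 7.9)
M90 = 7.9 + 0.9 * 17.9
M90 = 24.01 dN.m

24.01 dN.m


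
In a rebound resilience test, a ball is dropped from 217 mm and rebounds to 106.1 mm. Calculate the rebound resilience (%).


Resilience = h_rebound / h_drop * 100
= 106.1 / 217 * 100
= 48.9%

48.9%


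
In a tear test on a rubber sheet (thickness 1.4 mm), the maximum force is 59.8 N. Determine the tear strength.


Tear strength = force / thickness
= 59.8 / 1.4
= 42.71 N/mm

42.71 N/mm


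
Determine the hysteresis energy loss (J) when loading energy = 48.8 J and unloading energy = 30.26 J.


Hysteresis loss = loading - unloading
= 48.8 - 30.26
= 18.54 J

18.54 J


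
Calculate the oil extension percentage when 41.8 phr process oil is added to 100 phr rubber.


Oil % = oil / (100 + oil) * 100
= 41.8 / (100 + 41.8) * 100
= 41.8 / 141.8 * 100
= 29.48%

29.48%


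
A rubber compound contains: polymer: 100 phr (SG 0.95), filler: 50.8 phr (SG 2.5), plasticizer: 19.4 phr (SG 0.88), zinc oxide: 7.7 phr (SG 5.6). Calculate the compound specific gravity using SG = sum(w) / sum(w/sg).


Sum of weights = 177.9
Volume contributions:
  polymer: 100/0.95 = 105.2632
  filler: 50.8/2.5 = 20.3200
  plasticizer: 19.4/0.88 = 22.0455
  zinc oxide: 7.7/5.6 = 1.3750
Sum of volumes = 149.0036
SG = 177.9 / 149.0036 = 1.194

SG = 1.194


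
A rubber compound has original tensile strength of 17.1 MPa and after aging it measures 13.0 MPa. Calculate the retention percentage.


Retention = aged / original * 100
= 13.0 / 17.1 * 100
= 76.0%

76.0%


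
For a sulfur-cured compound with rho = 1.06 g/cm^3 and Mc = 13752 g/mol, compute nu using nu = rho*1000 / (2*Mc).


nu = rho * 1000 / (2 * Mc)
nu = 1.06 * 1000 / (2 * 13752)
nu = 1060.0 / 27504
nu = 0.0385 mol/L

0.0385 mol/L


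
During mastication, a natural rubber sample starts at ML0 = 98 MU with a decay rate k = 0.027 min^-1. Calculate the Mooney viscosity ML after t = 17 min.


ML = ML0 * exp(-k * t)
ML = 98 * exp(-0.027 * 17)
ML = 98 * 0.6319
ML = 61.93 MU

61.93 MU


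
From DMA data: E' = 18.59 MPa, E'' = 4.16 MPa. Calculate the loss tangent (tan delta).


tan delta = E'' / E'
= 4.16 / 18.59
= 0.2238

tan delta = 0.2238


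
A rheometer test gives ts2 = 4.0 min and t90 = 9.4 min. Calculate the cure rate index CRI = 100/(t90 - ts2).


CRI = 100 / (t90 - ts2)
= 100 / (9.4 - 4.0)
= 100 / 5.4
= 18.52 min^-1

18.52 min^-1


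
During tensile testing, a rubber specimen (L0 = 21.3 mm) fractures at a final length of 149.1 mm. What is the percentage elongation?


Elongation = (Lf - L0) / L0 * 100
= (149.1 - 21.3) / 21.3 * 100
= 127.8 / 21.3 * 100
= 600.0%

600.0%


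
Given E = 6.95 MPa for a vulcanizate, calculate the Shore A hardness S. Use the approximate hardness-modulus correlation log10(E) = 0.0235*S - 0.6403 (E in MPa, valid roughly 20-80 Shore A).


log10(E) = 0.0235*S - 0.6403  =>  S = (log10(E) + 0.6403) / 0.0235
log10(6.95) = 0.841985
S = (0.841985 + 0.6403) / 0.0235 = 1.482285 / 0.0235
S = 63.1

Shore A = 63.1


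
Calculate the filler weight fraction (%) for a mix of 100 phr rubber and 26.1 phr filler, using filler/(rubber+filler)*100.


Filler % = filler / (rubber + filler) * 100
= 26.1 / (100 + 26.1) * 100
= 26.1 / 126.1 * 100
= 20.7%

20.7%


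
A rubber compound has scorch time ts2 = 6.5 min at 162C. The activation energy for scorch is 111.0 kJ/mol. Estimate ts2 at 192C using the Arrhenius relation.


Convert temperatures: T1 = 162 + 273.15 = 435.15 K, T2 = 192 + 273.15 = 465.15 K
ts2_new = 6.5 * exp(111000 / 8.314 * (1/465.15 - 1/435.15))
1/T2 - 1/T1 = -1.4821e-04
ts2_new = 0.9 min

0.9 min


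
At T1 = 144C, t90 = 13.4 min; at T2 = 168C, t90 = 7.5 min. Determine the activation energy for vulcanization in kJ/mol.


T1 = 417.15 K, T2 = 441.15 K
1/T1 - 1/T2 = 1.3042e-04
ln(t1/t2) = ln(13.4/7.5) = 0.5804
Ea = 8.314 * 0.5804 / 1.3042e-04 = 36997.1747 J/mol
Ea = 37.0 kJ/mol

37.0 kJ/mol


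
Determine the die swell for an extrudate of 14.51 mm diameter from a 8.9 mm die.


Die swell ratio = D_extrudate / D_die
= 14.51 / 8.9
= 1.63

Die swell = 1.63


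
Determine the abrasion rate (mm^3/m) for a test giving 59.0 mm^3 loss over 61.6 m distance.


Rate = volume_loss / distance
= 59.0 / 61.6
= 0.958 mm^3/m

0.958 mm^3/m


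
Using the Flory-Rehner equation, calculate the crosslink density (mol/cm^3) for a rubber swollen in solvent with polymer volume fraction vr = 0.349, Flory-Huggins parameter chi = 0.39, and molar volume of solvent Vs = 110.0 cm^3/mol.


ln(1 - vr) = ln(1 - 0.349) = -0.4292
Numerator = -((-0.4292) + 0.349 + 0.39 * 0.349^2) = 0.0327
Denominator = 110.0 * (0.349^(1/3) - 0.349/2) = 58.2514
nu = 0.0327 / 58.2514 = 5.6210e-04 mol/cm^3

5.6210e-04 mol/cm^3


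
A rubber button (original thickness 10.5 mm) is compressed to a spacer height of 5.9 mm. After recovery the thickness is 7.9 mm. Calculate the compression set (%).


CS = (t0 - recovered) / (t0 - ts) * 100
= (10.5 - 7.9) / (10.5 - 5.9) * 100
= 2.6 / 4.6 * 100
= 56.5%

56.5%


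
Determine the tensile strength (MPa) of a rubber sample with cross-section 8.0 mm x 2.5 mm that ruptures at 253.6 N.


Area = width * thickness = 8.0 * 2.5 = 20.0 mm^2
TS = force / area = 253.6 / 20.0 = 12.68 MPa

12.68 MPa


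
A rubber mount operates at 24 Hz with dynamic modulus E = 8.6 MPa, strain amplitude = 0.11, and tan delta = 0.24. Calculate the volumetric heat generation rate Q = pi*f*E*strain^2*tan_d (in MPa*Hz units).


Q = pi * f * E * strain^2 * tan_d
= pi * 24 * 8.6 * 0.11^2 * 0.24
= pi * 24 * 8.6 * 0.0121 * 0.24
= 1.8830

Q = 1.8830


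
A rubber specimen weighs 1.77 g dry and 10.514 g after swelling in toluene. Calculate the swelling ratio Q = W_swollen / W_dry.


Q = W_swollen / W_dry
Q = 10.514 / 1.77
Q = 5.94

Q = 5.94


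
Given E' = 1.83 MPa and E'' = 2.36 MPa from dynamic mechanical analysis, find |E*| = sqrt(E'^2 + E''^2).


|E*| = sqrt(E'^2 + E''^2)
= sqrt(1.83^2 + 2.36^2)
= sqrt(3.3489 + 5.5696)
= 2.986 MPa

2.986 MPa


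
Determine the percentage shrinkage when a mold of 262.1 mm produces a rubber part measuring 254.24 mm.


Shrinkage = (mold - part) / mold * 100
= (262.1 - 254.24) / 262.1 * 100
= 7.86 / 262.1 * 100
= 3.0%

3.0%


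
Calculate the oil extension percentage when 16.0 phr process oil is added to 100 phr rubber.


Oil % = oil / (100 + oil) * 100
= 16.0 / (100 + 16.0) * 100
= 16.0 / 116.0 * 100
= 13.79%

13.79%


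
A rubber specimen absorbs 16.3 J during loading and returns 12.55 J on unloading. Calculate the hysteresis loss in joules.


Hysteresis loss = loading - unloading
= 16.3 - 12.55
= 3.75 J

3.75 J


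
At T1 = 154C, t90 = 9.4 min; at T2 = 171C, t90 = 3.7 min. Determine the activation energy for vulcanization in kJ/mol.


T1 = 427.15 K, T2 = 444.15 K
1/T1 - 1/T2 = 8.9606e-05
ln(t1/t2) = ln(9.4/3.7) = 0.9324
Ea = 8.314 * 0.9324 / 8.9606e-05 = 86509.2739 J/mol
Ea = 86.51 kJ/mol

86.51 kJ/mol


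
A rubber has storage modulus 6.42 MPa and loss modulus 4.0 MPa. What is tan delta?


tan delta = E'' / E'
= 4.0 / 6.42
= 0.6231

tan delta = 0.6231


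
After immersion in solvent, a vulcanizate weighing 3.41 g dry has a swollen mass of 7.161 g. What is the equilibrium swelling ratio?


Q = W_swollen / W_dry
Q = 7.161 / 3.41
Q = 2.1

Q = 2.1


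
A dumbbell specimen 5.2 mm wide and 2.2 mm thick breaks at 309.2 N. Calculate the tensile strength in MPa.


Area = width * thickness = 5.2 * 2.2 = 11.44 mm^2
TS = force / area = 309.2 / 11.44 = 27.03 MPa

27.03 MPa


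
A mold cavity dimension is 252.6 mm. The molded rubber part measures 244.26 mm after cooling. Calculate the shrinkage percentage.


Shrinkage = (mold - part) / mold * 100
= (252.6 - 244.26) / 252.6 * 100
= 8.34 / 252.6 * 100
= 3.3%

3.3%


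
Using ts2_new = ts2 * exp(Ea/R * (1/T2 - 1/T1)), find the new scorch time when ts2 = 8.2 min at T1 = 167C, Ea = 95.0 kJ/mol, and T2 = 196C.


Convert temperatures: T1 = 167 + 273.15 = 440.15 K, T2 = 196 + 273.15 = 469.15 K
ts2_new = 8.2 * exp(95000 / 8.314 * (1/469.15 - 1/440.15))
1/T2 - 1/T1 = -1.4044e-04
ts2_new = 1.65 min

1.65 min


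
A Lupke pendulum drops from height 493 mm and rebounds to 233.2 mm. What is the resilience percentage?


Resilience = h_rebound / h_drop * 100
= 233.2 / 493 * 100
= 47.3%

47.3%


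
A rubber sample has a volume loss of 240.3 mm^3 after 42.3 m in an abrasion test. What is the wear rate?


Rate = volume_loss / distance
= 240.3 / 42.3
= 5.681 mm^3/m

5.681 mm^3/m


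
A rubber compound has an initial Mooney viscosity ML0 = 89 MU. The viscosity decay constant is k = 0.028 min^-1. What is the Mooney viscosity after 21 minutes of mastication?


ML = ML0 * exp(-k * t)
ML = 89 * exp(-0.028 * 21)
ML = 89 * 0.5554
ML = 49.43 MU

49.43 MU


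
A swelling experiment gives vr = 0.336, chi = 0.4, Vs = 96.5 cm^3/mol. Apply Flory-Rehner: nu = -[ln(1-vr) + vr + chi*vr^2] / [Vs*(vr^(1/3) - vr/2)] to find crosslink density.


ln(1 - vr) = ln(1 - 0.336) = -0.4095
Numerator = -((-0.4095) + 0.336 + 0.4 * 0.336^2) = 0.0283
Denominator = 96.5 * (0.336^(1/3) - 0.336/2) = 50.8753
nu = 0.0283 / 50.8753 = 5.5655e-04 mol/cm^3

5.5655e-04 mol/cm^3


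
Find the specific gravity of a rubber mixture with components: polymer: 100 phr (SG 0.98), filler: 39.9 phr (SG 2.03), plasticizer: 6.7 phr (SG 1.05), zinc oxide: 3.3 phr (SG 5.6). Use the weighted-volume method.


Sum of weights = 149.9
Volume contributions:
  polymer: 100/0.98 = 102.0408
  filler: 39.9/2.03 = 19.6552
  plasticizer: 6.7/1.05 = 6.3810
  zinc oxide: 3.3/5.6 = 0.5893
Sum of volumes = 128.6662
SG = 149.9 / 128.6662 = 1.165

SG = 1.165


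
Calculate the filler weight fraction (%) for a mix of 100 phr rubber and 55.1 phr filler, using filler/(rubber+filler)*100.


Filler % = filler / (rubber + filler) * 100
= 55.1 / (100 + 55.1) * 100
= 55.1 / 155.1 * 100
= 35.53%

35.53%


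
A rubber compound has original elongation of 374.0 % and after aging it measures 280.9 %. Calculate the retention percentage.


Retention = aged / original * 100
= 280.9 / 374.0 * 100
= 75.1%

75.1%


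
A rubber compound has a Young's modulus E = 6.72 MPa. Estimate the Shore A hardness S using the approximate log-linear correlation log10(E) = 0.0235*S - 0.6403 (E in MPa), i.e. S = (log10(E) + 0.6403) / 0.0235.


log10(E) = 0.0235*S - 0.6403  =>  S = (log10(E) + 0.6403) / 0.0235
log10(6.72) = 0.827369
S = (0.827369 + 0.6403) / 0.0235 = 1.467669 / 0.0235
S = 62.5

Shore A = 62.5


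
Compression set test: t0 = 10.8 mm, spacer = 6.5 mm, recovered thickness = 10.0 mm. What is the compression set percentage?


CS = (t0 - recovered) / (t0 - ts) * 100
= (10.8 - 10.0) / (10.8 - 6.5) * 100
= 0.8 / 4.3 * 100
= 18.6%

18.6%


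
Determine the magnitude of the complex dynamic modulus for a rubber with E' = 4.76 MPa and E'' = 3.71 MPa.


|E*| = sqrt(E'^2 + E''^2)
= sqrt(4.76^2 + 3.71^2)
= sqrt(22.6576 + 13.7641)
= 6.035 MPa

6.035 MPa


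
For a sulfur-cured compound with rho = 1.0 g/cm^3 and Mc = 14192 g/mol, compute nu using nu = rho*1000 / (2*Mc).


nu = rho * 1000 / (2 * Mc)
nu = 1.0 * 1000 / (2 * 14192)
nu = 1000.0 / 28384
nu = 0.0352 mol/L

0.0352 mol/L


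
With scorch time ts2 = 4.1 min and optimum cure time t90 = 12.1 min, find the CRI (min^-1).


CRI = 100 / (t90 - ts2)
= 100 / (12.1 - 4.1)
= 100 / 8.0
= 12.5 min^-1

12.5 min^-1


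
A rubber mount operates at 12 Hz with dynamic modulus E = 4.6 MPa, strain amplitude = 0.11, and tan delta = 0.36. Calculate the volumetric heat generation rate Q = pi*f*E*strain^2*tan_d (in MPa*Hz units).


Q = pi * f * E * strain^2 * tan_d
= pi * 12 * 4.6 * 0.11^2 * 0.36
= pi * 12 * 4.6 * 0.0121 * 0.36
= 0.7554

Q = 0.7554


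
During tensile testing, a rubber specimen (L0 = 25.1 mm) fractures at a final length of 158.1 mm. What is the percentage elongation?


Elongation = (Lf - L0) / L0 * 100
= (158.1 - 25.1) / 25.1 * 100
= 133.0 / 25.1 * 100
= 529.9%

529.9%


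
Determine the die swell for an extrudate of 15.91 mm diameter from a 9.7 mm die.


Die swell ratio = D_extrudate / D_die
= 15.91 / 9.7
= 1.64

Die swell = 1.64


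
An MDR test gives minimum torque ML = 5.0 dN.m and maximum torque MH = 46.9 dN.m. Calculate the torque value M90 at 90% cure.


M90 = ML + 0.9 * (MH - ML)
M90 = 5.0 + 0.9 * (46.9 - 5.0)
M90 = 5.0 + 0.9 * 41.9
M90 = 42.71 dN.m

42.71 dN.m


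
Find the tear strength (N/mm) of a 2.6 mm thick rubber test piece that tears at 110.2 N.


Tear strength = force / thickness
= 110.2 / 2.6
= 42.38 N/mm

42.38 N/mm


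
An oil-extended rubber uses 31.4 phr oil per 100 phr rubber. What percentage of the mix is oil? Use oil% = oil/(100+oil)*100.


Oil % = oil / (100 + oil) * 100
= 31.4 / (100 + 31.4) * 100
= 31.4 / 131.4 * 100
= 23.9%

23.9%


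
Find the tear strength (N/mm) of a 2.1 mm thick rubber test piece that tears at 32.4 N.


Tear strength = force / thickness
= 32.4 / 2.1
= 15.43 N/mm

15.43 N/mm


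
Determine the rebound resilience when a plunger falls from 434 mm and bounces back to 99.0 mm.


Resilience = h_rebound / h_drop * 100
= 99.0 / 434 * 100
= 22.8%

22.8%


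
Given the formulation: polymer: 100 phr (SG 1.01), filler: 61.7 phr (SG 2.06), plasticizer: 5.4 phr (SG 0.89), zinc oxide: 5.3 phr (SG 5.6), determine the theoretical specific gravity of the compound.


Sum of weights = 172.4
Volume contributions:
  polymer: 100/1.01 = 99.0099
  filler: 61.7/2.06 = 29.9515
  plasticizer: 5.4/0.89 = 6.0674
  zinc oxide: 5.3/5.6 = 0.9464
Sum of volumes = 135.9752
SG = 172.4 / 135.9752 = 1.268

SG = 1.268


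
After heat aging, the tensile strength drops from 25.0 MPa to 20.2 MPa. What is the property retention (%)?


Retention = aged / original * 100
= 20.2 / 25.0 * 100
= 80.8%

80.8%


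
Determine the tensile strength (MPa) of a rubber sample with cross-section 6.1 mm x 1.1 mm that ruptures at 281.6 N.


Area = width * thickness = 6.1 * 1.1 = 6.71 mm^2
TS = force / area = 281.6 / 6.71 = 41.97 MPa

41.97 MPa


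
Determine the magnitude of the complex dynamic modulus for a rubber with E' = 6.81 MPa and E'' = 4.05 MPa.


|E*| = sqrt(E'^2 + E''^2)
= sqrt(6.81^2 + 4.05^2)
= sqrt(46.3761 + 16.4025)
= 7.923 MPa

7.923 MPa


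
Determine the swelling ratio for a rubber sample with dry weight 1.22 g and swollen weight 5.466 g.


Q = W_swollen / W_dry
Q = 5.466 / 1.22
Q = 4.48

Q = 4.48


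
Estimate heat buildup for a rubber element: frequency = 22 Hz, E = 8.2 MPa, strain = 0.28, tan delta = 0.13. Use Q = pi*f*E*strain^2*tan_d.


Q = pi * f * E * strain^2 * tan_d
= pi * 22 * 8.2 * 0.28^2 * 0.13
= pi * 22 * 8.2 * 0.0784 * 0.13
= 5.7762

Q = 5.7762


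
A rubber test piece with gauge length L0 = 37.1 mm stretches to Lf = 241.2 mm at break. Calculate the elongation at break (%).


Elongation = (Lf - L0) / L0 * 100
= (241.2 - 37.1) / 37.1 * 100
= 204.1 / 37.1 * 100
= 550.1%

550.1%


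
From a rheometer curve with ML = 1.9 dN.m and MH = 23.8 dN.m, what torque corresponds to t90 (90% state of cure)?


M90 = ML + 0.9 * (MH - ML)
M90 = 1.9 + 0.9 * (23.8 - 1.9)
M90 = 1.9 + 0.9 * 21.9
M90 = 21.61 dN.m

21.61 dN.m


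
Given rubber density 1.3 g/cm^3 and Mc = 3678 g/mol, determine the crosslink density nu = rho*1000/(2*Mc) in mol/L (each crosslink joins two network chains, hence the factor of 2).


nu = rho * 1000 / (2 * Mc)
nu = 1.3 * 1000 / (2 * 3678)
nu = 1300.0 / 7356
nu = 0.1767 mol/L

0.1767 mol/L


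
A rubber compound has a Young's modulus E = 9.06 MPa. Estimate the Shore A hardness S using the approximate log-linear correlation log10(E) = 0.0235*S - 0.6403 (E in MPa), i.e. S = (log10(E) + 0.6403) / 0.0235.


log10(E) = 0.0235*S - 0.6403  =>  S = (log10(E) + 0.6403) / 0.0235
log10(9.06) = 0.957128
S = (0.957128 + 0.6403) / 0.0235 = 1.597428 / 0.0235
S = 68.0

Shore A = 68.0


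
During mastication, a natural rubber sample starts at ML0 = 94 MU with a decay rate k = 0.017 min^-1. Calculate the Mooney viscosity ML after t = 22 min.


ML = ML0 * exp(-k * t)
ML = 94 * exp(-0.017 * 22)
ML = 94 * 0.6880
ML = 64.67 MU

64.67 MU


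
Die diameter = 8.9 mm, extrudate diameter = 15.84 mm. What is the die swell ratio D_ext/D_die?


Die swell ratio = D_extrudate / D_die
= 15.84 / 8.9
= 1.78

Die swell = 1.78


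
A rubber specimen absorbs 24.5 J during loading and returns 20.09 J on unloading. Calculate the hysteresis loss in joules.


Hysteresis loss = loading - unloading
= 24.5 - 20.09
= 4.41 J

4.41 J


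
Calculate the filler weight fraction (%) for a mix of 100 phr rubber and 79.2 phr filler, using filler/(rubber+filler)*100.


Filler % = filler / (rubber + filler) * 100
= 79.2 / (100 + 79.2) * 100
= 79.2 / 179.2 * 100
= 44.2%

44.2%


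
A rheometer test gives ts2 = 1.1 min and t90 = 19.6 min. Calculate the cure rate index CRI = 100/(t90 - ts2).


CRI = 100 / (t90 - ts2)
= 100 / (19.6 - 1.1)
= 100 / 18.5
= 5.41 min^-1

5.41 min^-1


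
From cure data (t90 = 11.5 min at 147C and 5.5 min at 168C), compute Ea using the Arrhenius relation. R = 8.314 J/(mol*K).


T1 = 420.15 K, T2 = 441.15 K
1/T1 - 1/T2 = 1.1330e-04
ln(t1/t2) = ln(11.5/5.5) = 0.7376
Ea = 8.314 * 0.7376 / 1.1330e-04 = 54125.4678 J/mol
Ea = 54.13 kJ/mol

54.13 kJ/mol


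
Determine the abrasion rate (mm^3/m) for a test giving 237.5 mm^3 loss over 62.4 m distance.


Rate = volume_loss / distance
= 237.5 / 62.4
= 3.806 mm^3/m

3.806 mm^3/m


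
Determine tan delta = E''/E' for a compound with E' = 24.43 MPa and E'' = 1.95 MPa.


tan delta = E'' / E'
= 1.95 / 24.43
= 0.0798

tan delta = 0.0798


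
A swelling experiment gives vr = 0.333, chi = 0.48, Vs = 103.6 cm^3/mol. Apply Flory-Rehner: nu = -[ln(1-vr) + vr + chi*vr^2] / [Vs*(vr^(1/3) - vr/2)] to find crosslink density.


ln(1 - vr) = ln(1 - 0.333) = -0.4050
Numerator = -((-0.4050) + 0.333 + 0.48 * 0.333^2) = 0.0187
Denominator = 103.6 * (0.333^(1/3) - 0.333/2) = 54.5589
nu = 0.0187 / 54.5589 = 3.4345e-04 mol/cm^3

3.4345e-04 mol/cm^3


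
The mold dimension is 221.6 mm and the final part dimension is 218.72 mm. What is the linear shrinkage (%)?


Shrinkage = (mold - part) / mold * 100
= (221.6 - 218.72) / 221.6 * 100
= 2.88 / 221.6 * 100
= 1.3%

1.3%


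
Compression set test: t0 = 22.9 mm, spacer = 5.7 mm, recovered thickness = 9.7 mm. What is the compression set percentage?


CS = (t0 - recovered) / (t0 - ts) * 100
= (22.9 - 9.7) / (22.9 - 5.7) * 100
= 13.2 / 17.2 * 100
= 76.7%

76.7%


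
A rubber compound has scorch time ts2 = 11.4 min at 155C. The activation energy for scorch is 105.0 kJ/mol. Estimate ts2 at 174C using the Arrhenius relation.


Convert temperatures: T1 = 155 + 273.15 = 428.15 K, T2 = 174 + 273.15 = 447.15 K
ts2_new = 11.4 * exp(105000 / 8.314 * (1/447.15 - 1/428.15))
1/T2 - 1/T1 = -9.9244e-05
ts2_new = 3.26 min

3.26 min


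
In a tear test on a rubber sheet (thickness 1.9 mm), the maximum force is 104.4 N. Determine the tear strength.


Tear strength = force / thickness
= 104.4 / 1.9
= 54.95 N/mm

54.95 N/mm


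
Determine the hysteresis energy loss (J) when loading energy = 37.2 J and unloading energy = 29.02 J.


Hysteresis loss = loading - unloading
= 37.2 - 29.02
= 8.18 J

8.18 J


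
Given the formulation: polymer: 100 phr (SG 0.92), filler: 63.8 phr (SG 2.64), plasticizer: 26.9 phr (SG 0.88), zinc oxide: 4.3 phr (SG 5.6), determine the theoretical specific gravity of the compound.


Sum of weights = 195.0
Volume contributions:
  polymer: 100/0.92 = 108.6957
  filler: 63.8/2.64 = 24.1667
  plasticizer: 26.9/0.88 = 30.5682
  zinc oxide: 4.3/5.6 = 0.7679
Sum of volumes = 164.1984
SG = 195.0 / 164.1984 = 1.188

SG = 1.188


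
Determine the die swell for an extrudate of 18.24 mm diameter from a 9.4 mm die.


Die swell ratio = D_extrudate / D_die
= 18.24 / 9.4
= 1.94

Die swell = 1.94


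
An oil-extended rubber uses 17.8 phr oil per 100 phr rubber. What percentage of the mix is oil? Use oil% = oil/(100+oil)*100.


Oil % = oil / (100 + oil) * 100
= 17.8 / (100 + 17.8) * 100
= 17.8 / 117.8 * 100
= 15.11%

15.11%


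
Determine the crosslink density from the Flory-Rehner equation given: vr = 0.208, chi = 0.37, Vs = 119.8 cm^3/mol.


ln(1 - vr) = ln(1 - 0.208) = -0.2332
Numerator = -((-0.2332) + 0.208 + 0.37 * 0.208^2) = 0.0092
Denominator = 119.8 * (0.208^(1/3) - 0.208/2) = 58.5222
nu = 0.0092 / 58.5222 = 1.5697e-04 mol/cm^3

1.5697e-04 mol/cm^3


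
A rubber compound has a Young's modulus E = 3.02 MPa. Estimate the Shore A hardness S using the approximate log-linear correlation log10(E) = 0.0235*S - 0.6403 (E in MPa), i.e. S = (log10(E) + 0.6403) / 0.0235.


log10(E) = 0.0235*S - 0.6403  =>  S = (log10(E) + 0.6403) / 0.0235
log10(3.02) = 0.480007
S = (0.480007 + 0.6403) / 0.0235 = 1.120307 / 0.0235
S = 47.7

Shore A = 47.7


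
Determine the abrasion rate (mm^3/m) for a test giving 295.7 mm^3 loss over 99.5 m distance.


Rate = volume_loss / distance
= 295.7 / 99.5
= 2.972 mm^3/m

2.972 mm^3/m


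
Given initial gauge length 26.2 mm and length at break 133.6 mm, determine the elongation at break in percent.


Elongation = (Lf - L0) / L0 * 100
= (133.6 - 26.2) / 26.2 * 100
= 107.4 / 26.2 * 100
= 409.9%

409.9%


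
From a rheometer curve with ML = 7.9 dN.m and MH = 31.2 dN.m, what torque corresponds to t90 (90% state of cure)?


M90 = ML + 0.9 * (MH - ML)
M90 = 7.9 + 0.9 * (31.2 - 7.9)
M90 = 7.9 + 0.9 * 23.3
M90 = 28.87 dN.m

28.87 dN.m


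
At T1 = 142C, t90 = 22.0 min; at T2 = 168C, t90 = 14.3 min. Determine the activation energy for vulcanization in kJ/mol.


T1 = 415.15 K, T2 = 441.15 K
1/T1 - 1/T2 = 1.4197e-04
ln(t1/t2) = ln(22.0/14.3) = 0.4308
Ea = 8.314 * 0.4308 / 1.4197e-04 = 25228.2119 J/mol
Ea = 25.23 kJ/mol

25.23 kJ/mol


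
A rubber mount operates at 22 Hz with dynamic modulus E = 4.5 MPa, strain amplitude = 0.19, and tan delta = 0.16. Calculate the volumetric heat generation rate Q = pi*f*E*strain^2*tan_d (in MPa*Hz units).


Q = pi * f * E * strain^2 * tan_d
= pi * 22 * 4.5 * 0.19^2 * 0.16
= pi * 22 * 4.5 * 0.0361 * 0.16
= 1.7964

Q = 1.7964


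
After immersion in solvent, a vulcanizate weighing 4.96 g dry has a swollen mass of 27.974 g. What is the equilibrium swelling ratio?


Q = W_swollen / W_dry
Q = 27.974 / 4.96
Q = 5.64

Q = 5.64


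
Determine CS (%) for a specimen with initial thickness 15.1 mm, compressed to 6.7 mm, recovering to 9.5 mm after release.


CS = (t0 - recovered) / (t0 - ts) * 100
= (15.1 - 9.5) / (15.1 - 6.7) * 100
= 5.6 / 8.4 * 100
= 66.7%

66.7%


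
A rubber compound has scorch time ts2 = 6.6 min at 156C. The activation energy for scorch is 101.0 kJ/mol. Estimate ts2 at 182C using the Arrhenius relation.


Convert temperatures: T1 = 156 + 273.15 = 429.15 K, T2 = 182 + 273.15 = 455.15 K
ts2_new = 6.6 * exp(101000 / 8.314 * (1/455.15 - 1/429.15))
1/T2 - 1/T1 = -1.3311e-04
ts2_new = 1.31 min

1.31 min


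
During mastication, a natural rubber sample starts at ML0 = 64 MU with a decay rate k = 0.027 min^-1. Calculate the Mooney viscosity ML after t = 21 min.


ML = ML0 * exp(-k * t)
ML = 64 * exp(-0.027 * 21)
ML = 64 * 0.5672
ML = 36.3 MU

36.3 MU


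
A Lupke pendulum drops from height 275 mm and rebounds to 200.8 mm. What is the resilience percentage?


Resilience = h_rebound / h_drop * 100
= 200.8 / 275 * 100
= 73.0%

73.0%


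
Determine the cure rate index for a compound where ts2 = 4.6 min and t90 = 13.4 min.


CRI = 100 / (t90 - ts2)
= 100 / (13.4 - 4.6)
= 100 / 8.8
= 11.36 min^-1

11.36 min^-1


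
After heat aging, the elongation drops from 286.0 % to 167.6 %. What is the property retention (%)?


Retention = aged / original * 100
= 167.6 / 286.0 * 100
= 58.6%

58.6%


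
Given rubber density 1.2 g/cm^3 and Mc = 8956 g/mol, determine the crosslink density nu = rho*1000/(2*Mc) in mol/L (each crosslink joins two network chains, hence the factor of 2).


nu = rho * 1000 / (2 * Mc)
nu = 1.2 * 1000 / (2 * 8956)
nu = 1200.0 / 17912
nu = 0.0670 mol/L

0.0670 mol/L


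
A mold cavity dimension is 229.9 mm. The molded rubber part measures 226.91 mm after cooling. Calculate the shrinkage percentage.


Shrinkage = (mold - part) / mold * 100
= (229.9 - 226.91) / 229.9 * 100
= 2.99 / 229.9 * 100
= 1.3%

1.3%


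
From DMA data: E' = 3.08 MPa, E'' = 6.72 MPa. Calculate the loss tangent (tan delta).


tan delta = E'' / E'
= 6.72 / 3.08
= 2.1818

tan delta = 2.1818


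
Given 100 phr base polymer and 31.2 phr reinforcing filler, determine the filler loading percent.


Filler % = filler / (rubber + filler) * 100
= 31.2 / (100 + 31.2) * 100
= 31.2 / 131.2 * 100
= 23.78%

23.78%


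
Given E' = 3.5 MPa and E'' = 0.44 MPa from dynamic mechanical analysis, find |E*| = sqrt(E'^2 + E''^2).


|E*| = sqrt(E'^2 + E''^2)
= sqrt(3.5^2 + 0.44^2)
= sqrt(12.2500 + 0.1936)
= 3.528 MPa

3.528 MPa


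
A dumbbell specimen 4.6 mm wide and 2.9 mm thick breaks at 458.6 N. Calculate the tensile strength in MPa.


Area = width * thickness = 4.6 * 2.9 = 13.34 mm^2
TS = force / area = 458.6 / 13.34 = 34.38 MPa

34.38 MPa


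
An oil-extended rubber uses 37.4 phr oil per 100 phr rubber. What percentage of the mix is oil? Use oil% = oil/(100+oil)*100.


Oil % = oil / (100 + oil) * 100
= 37.4 / (100 + 37.4) * 100
= 37.4 / 137.4 * 100
= 27.22%

27.22%


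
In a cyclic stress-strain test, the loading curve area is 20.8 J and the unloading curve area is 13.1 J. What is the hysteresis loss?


Hysteresis loss = loading - unloading
= 20.8 - 13.1
= 7.7 J

7.7 J


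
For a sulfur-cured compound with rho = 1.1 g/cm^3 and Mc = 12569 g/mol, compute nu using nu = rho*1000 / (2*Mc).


nu = rho * 1000 / (2 * Mc)
nu = 1.1 * 1000 / (2 * 12569)
nu = 1100.0 / 25138
nu = 0.0438 mol/L

0.0438 mol/L


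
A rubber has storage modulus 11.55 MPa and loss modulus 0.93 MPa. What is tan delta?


tan delta = E'' / E'
= 0.93 / 11.55
= 0.0805

tan delta = 0.0805


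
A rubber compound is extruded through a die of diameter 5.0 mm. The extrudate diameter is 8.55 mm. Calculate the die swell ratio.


Die swell ratio = D_extrudate / D_die
= 8.55 / 5.0
= 1.71

Die swell = 1.71


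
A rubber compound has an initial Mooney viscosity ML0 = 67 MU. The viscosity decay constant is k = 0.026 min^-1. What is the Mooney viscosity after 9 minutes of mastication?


ML = ML0 * exp(-k * t)
ML = 67 * exp(-0.026 * 9)
ML = 67 * 0.7914
ML = 53.02 MU

53.02 MU


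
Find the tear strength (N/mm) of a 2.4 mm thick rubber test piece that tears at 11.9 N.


Tear strength = force / thickness
= 11.9 / 2.4
= 4.96 N/mm

4.96 N/mm


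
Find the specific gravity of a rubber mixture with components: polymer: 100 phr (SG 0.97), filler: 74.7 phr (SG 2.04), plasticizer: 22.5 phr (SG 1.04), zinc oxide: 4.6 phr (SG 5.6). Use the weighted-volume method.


Sum of weights = 201.8
Volume contributions:
  polymer: 100/0.97 = 103.0928
  filler: 74.7/2.04 = 36.6176
  plasticizer: 22.5/1.04 = 21.6346
  zinc oxide: 4.6/5.6 = 0.8214
Sum of volumes = 162.1665
SG = 201.8 / 162.1665 = 1.244

SG = 1.244
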